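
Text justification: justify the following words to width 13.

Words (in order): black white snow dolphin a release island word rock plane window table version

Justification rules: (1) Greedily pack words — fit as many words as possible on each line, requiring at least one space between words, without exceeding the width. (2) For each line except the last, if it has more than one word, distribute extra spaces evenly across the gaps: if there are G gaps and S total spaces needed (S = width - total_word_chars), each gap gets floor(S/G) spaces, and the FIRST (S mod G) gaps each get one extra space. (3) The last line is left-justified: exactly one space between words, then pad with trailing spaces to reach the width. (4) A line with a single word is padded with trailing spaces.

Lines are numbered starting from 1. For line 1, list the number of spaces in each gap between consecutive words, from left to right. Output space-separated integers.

Line 1: ['black', 'white'] (min_width=11, slack=2)
Line 2: ['snow', 'dolphin'] (min_width=12, slack=1)
Line 3: ['a', 'release'] (min_width=9, slack=4)
Line 4: ['island', 'word'] (min_width=11, slack=2)
Line 5: ['rock', 'plane'] (min_width=10, slack=3)
Line 6: ['window', 'table'] (min_width=12, slack=1)
Line 7: ['version'] (min_width=7, slack=6)

Answer: 3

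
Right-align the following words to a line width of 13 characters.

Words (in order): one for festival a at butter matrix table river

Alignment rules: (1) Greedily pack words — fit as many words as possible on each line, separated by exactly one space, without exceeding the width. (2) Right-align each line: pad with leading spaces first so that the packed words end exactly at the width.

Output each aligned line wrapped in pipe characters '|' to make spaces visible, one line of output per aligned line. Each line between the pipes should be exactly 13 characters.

Line 1: ['one', 'for'] (min_width=7, slack=6)
Line 2: ['festival', 'a', 'at'] (min_width=13, slack=0)
Line 3: ['butter', 'matrix'] (min_width=13, slack=0)
Line 4: ['table', 'river'] (min_width=11, slack=2)

Answer: |      one for|
|festival a at|
|butter matrix|
|  table river|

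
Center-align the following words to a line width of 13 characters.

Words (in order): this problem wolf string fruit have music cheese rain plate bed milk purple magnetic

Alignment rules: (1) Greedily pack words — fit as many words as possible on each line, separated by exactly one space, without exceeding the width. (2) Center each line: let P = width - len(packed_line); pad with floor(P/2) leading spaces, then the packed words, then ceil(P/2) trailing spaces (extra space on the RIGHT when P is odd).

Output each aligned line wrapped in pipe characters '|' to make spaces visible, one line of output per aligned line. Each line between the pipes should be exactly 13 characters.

Line 1: ['this', 'problem'] (min_width=12, slack=1)
Line 2: ['wolf', 'string'] (min_width=11, slack=2)
Line 3: ['fruit', 'have'] (min_width=10, slack=3)
Line 4: ['music', 'cheese'] (min_width=12, slack=1)
Line 5: ['rain', 'plate'] (min_width=10, slack=3)
Line 6: ['bed', 'milk'] (min_width=8, slack=5)
Line 7: ['purple'] (min_width=6, slack=7)
Line 8: ['magnetic'] (min_width=8, slack=5)

Answer: |this problem |
| wolf string |
| fruit have  |
|music cheese |
| rain plate  |
|  bed milk   |
|   purple    |
|  magnetic   |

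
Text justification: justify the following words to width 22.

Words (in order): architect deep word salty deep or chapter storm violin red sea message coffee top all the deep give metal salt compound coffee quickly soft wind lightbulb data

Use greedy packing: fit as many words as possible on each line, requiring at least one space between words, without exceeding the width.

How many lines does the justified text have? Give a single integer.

Line 1: ['architect', 'deep', 'word'] (min_width=19, slack=3)
Line 2: ['salty', 'deep', 'or', 'chapter'] (min_width=21, slack=1)
Line 3: ['storm', 'violin', 'red', 'sea'] (min_width=20, slack=2)
Line 4: ['message', 'coffee', 'top', 'all'] (min_width=22, slack=0)
Line 5: ['the', 'deep', 'give', 'metal'] (min_width=19, slack=3)
Line 6: ['salt', 'compound', 'coffee'] (min_width=20, slack=2)
Line 7: ['quickly', 'soft', 'wind'] (min_width=17, slack=5)
Line 8: ['lightbulb', 'data'] (min_width=14, slack=8)
Total lines: 8

Answer: 8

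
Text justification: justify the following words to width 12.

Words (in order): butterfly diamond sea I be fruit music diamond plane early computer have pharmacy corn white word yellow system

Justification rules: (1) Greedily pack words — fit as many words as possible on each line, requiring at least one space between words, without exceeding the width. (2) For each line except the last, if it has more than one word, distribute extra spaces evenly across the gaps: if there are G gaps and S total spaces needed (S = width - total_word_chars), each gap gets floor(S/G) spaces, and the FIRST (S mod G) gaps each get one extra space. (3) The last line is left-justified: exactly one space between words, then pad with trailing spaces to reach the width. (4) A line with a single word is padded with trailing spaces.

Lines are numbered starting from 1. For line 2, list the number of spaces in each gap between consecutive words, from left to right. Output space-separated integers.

Answer: 2

Derivation:
Line 1: ['butterfly'] (min_width=9, slack=3)
Line 2: ['diamond', 'sea'] (min_width=11, slack=1)
Line 3: ['I', 'be', 'fruit'] (min_width=10, slack=2)
Line 4: ['music'] (min_width=5, slack=7)
Line 5: ['diamond'] (min_width=7, slack=5)
Line 6: ['plane', 'early'] (min_width=11, slack=1)
Line 7: ['computer'] (min_width=8, slack=4)
Line 8: ['have'] (min_width=4, slack=8)
Line 9: ['pharmacy'] (min_width=8, slack=4)
Line 10: ['corn', 'white'] (min_width=10, slack=2)
Line 11: ['word', 'yellow'] (min_width=11, slack=1)
Line 12: ['system'] (min_width=6, slack=6)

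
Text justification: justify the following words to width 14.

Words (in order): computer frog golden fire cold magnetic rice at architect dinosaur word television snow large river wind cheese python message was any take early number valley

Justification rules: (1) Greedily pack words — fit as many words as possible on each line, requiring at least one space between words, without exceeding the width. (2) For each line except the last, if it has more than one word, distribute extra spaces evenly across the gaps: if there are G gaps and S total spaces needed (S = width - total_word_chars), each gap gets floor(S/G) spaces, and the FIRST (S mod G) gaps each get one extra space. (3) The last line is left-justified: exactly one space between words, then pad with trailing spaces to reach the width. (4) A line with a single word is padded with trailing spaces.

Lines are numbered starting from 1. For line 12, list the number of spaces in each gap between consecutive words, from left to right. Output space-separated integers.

Answer: 1 1

Derivation:
Line 1: ['computer', 'frog'] (min_width=13, slack=1)
Line 2: ['golden', 'fire'] (min_width=11, slack=3)
Line 3: ['cold', 'magnetic'] (min_width=13, slack=1)
Line 4: ['rice', 'at'] (min_width=7, slack=7)
Line 5: ['architect'] (min_width=9, slack=5)
Line 6: ['dinosaur', 'word'] (min_width=13, slack=1)
Line 7: ['television'] (min_width=10, slack=4)
Line 8: ['snow', 'large'] (min_width=10, slack=4)
Line 9: ['river', 'wind'] (min_width=10, slack=4)
Line 10: ['cheese', 'python'] (min_width=13, slack=1)
Line 11: ['message', 'was'] (min_width=11, slack=3)
Line 12: ['any', 'take', 'early'] (min_width=14, slack=0)
Line 13: ['number', 'valley'] (min_width=13, slack=1)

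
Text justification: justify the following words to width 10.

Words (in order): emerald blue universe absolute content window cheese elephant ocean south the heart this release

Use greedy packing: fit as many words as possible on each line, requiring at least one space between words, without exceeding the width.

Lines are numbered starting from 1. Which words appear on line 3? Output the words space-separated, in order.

Line 1: ['emerald'] (min_width=7, slack=3)
Line 2: ['blue'] (min_width=4, slack=6)
Line 3: ['universe'] (min_width=8, slack=2)
Line 4: ['absolute'] (min_width=8, slack=2)
Line 5: ['content'] (min_width=7, slack=3)
Line 6: ['window'] (min_width=6, slack=4)
Line 7: ['cheese'] (min_width=6, slack=4)
Line 8: ['elephant'] (min_width=8, slack=2)
Line 9: ['ocean'] (min_width=5, slack=5)
Line 10: ['south', 'the'] (min_width=9, slack=1)
Line 11: ['heart', 'this'] (min_width=10, slack=0)
Line 12: ['release'] (min_width=7, slack=3)

Answer: universe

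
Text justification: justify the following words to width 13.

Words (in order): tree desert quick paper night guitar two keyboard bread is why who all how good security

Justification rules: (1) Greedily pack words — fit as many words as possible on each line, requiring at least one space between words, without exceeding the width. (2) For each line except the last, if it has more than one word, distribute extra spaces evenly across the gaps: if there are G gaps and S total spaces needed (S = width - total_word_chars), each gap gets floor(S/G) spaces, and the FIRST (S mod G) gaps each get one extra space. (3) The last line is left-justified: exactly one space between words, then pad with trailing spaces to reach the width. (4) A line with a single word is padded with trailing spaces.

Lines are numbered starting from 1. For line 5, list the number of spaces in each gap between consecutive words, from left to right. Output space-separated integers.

Answer: 2 1

Derivation:
Line 1: ['tree', 'desert'] (min_width=11, slack=2)
Line 2: ['quick', 'paper'] (min_width=11, slack=2)
Line 3: ['night', 'guitar'] (min_width=12, slack=1)
Line 4: ['two', 'keyboard'] (min_width=12, slack=1)
Line 5: ['bread', 'is', 'why'] (min_width=12, slack=1)
Line 6: ['who', 'all', 'how'] (min_width=11, slack=2)
Line 7: ['good', 'security'] (min_width=13, slack=0)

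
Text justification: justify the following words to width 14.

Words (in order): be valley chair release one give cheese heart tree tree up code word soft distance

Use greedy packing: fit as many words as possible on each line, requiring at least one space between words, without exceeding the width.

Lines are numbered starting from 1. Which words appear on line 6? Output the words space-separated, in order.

Answer: code word soft

Derivation:
Line 1: ['be', 'valley'] (min_width=9, slack=5)
Line 2: ['chair', 'release'] (min_width=13, slack=1)
Line 3: ['one', 'give'] (min_width=8, slack=6)
Line 4: ['cheese', 'heart'] (min_width=12, slack=2)
Line 5: ['tree', 'tree', 'up'] (min_width=12, slack=2)
Line 6: ['code', 'word', 'soft'] (min_width=14, slack=0)
Line 7: ['distance'] (min_width=8, slack=6)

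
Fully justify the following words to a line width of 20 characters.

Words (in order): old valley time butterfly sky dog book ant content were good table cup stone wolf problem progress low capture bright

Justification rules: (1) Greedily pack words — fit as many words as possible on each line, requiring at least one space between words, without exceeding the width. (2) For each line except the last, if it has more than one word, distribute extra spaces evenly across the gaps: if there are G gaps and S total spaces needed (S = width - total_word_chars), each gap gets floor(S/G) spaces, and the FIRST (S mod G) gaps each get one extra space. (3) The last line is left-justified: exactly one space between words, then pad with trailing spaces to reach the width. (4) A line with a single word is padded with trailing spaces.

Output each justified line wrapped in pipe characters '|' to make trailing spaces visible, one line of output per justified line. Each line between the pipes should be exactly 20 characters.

Line 1: ['old', 'valley', 'time'] (min_width=15, slack=5)
Line 2: ['butterfly', 'sky', 'dog'] (min_width=17, slack=3)
Line 3: ['book', 'ant', 'content'] (min_width=16, slack=4)
Line 4: ['were', 'good', 'table', 'cup'] (min_width=19, slack=1)
Line 5: ['stone', 'wolf', 'problem'] (min_width=18, slack=2)
Line 6: ['progress', 'low', 'capture'] (min_width=20, slack=0)
Line 7: ['bright'] (min_width=6, slack=14)

Answer: |old    valley   time|
|butterfly   sky  dog|
|book   ant   content|
|were  good table cup|
|stone  wolf  problem|
|progress low capture|
|bright              |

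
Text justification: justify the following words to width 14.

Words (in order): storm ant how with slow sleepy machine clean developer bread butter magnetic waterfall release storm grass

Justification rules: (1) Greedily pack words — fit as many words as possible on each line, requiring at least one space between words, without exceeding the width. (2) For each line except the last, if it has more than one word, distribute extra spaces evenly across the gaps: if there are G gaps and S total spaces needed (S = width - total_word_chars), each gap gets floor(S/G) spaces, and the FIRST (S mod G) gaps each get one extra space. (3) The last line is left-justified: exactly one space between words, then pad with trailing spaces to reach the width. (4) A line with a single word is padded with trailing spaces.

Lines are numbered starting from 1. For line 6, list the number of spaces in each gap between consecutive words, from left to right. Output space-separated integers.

Answer: 3

Derivation:
Line 1: ['storm', 'ant', 'how'] (min_width=13, slack=1)
Line 2: ['with', 'slow'] (min_width=9, slack=5)
Line 3: ['sleepy', 'machine'] (min_width=14, slack=0)
Line 4: ['clean'] (min_width=5, slack=9)
Line 5: ['developer'] (min_width=9, slack=5)
Line 6: ['bread', 'butter'] (min_width=12, slack=2)
Line 7: ['magnetic'] (min_width=8, slack=6)
Line 8: ['waterfall'] (min_width=9, slack=5)
Line 9: ['release', 'storm'] (min_width=13, slack=1)
Line 10: ['grass'] (min_width=5, slack=9)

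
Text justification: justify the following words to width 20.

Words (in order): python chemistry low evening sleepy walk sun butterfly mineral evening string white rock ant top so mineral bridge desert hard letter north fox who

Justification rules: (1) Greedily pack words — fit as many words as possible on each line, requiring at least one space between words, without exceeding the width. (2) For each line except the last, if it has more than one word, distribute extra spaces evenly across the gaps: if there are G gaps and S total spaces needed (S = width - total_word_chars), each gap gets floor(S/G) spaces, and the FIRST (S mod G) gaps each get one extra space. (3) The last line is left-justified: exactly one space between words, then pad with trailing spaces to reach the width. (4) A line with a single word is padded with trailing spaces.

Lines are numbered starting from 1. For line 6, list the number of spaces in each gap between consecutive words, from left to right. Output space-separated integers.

Line 1: ['python', 'chemistry', 'low'] (min_width=20, slack=0)
Line 2: ['evening', 'sleepy', 'walk'] (min_width=19, slack=1)
Line 3: ['sun', 'butterfly'] (min_width=13, slack=7)
Line 4: ['mineral', 'evening'] (min_width=15, slack=5)
Line 5: ['string', 'white', 'rock'] (min_width=17, slack=3)
Line 6: ['ant', 'top', 'so', 'mineral'] (min_width=18, slack=2)
Line 7: ['bridge', 'desert', 'hard'] (min_width=18, slack=2)
Line 8: ['letter', 'north', 'fox', 'who'] (min_width=20, slack=0)

Answer: 2 2 1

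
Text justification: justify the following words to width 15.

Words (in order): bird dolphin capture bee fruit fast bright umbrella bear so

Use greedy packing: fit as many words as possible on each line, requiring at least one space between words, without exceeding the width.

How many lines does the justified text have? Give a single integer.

Line 1: ['bird', 'dolphin'] (min_width=12, slack=3)
Line 2: ['capture', 'bee'] (min_width=11, slack=4)
Line 3: ['fruit', 'fast'] (min_width=10, slack=5)
Line 4: ['bright', 'umbrella'] (min_width=15, slack=0)
Line 5: ['bear', 'so'] (min_width=7, slack=8)
Total lines: 5

Answer: 5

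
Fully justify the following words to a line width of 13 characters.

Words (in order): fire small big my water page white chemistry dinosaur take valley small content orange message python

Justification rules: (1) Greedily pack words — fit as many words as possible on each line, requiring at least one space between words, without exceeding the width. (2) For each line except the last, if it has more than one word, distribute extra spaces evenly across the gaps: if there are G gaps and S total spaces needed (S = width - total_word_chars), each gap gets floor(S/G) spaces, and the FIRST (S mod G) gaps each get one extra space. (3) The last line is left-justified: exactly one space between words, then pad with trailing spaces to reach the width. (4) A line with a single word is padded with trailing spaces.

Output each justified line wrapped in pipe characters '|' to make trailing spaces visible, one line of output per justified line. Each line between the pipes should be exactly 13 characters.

Line 1: ['fire', 'small'] (min_width=10, slack=3)
Line 2: ['big', 'my', 'water'] (min_width=12, slack=1)
Line 3: ['page', 'white'] (min_width=10, slack=3)
Line 4: ['chemistry'] (min_width=9, slack=4)
Line 5: ['dinosaur', 'take'] (min_width=13, slack=0)
Line 6: ['valley', 'small'] (min_width=12, slack=1)
Line 7: ['content'] (min_width=7, slack=6)
Line 8: ['orange'] (min_width=6, slack=7)
Line 9: ['message'] (min_width=7, slack=6)
Line 10: ['python'] (min_width=6, slack=7)

Answer: |fire    small|
|big  my water|
|page    white|
|chemistry    |
|dinosaur take|
|valley  small|
|content      |
|orange       |
|message      |
|python       |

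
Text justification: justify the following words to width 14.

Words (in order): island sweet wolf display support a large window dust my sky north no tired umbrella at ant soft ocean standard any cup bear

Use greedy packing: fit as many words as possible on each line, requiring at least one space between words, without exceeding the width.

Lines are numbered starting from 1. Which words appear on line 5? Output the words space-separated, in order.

Answer: dust my sky

Derivation:
Line 1: ['island', 'sweet'] (min_width=12, slack=2)
Line 2: ['wolf', 'display'] (min_width=12, slack=2)
Line 3: ['support', 'a'] (min_width=9, slack=5)
Line 4: ['large', 'window'] (min_width=12, slack=2)
Line 5: ['dust', 'my', 'sky'] (min_width=11, slack=3)
Line 6: ['north', 'no', 'tired'] (min_width=14, slack=0)
Line 7: ['umbrella', 'at'] (min_width=11, slack=3)
Line 8: ['ant', 'soft', 'ocean'] (min_width=14, slack=0)
Line 9: ['standard', 'any'] (min_width=12, slack=2)
Line 10: ['cup', 'bear'] (min_width=8, slack=6)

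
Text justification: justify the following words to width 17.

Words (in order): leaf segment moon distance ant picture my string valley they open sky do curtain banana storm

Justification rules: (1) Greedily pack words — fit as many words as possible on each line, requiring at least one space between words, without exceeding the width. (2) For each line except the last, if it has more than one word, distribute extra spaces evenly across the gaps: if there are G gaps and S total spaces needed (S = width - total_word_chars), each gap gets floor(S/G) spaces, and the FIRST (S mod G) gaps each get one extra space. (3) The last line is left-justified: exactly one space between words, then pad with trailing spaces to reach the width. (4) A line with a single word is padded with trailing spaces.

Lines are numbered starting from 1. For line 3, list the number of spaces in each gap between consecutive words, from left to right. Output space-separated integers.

Line 1: ['leaf', 'segment', 'moon'] (min_width=17, slack=0)
Line 2: ['distance', 'ant'] (min_width=12, slack=5)
Line 3: ['picture', 'my', 'string'] (min_width=17, slack=0)
Line 4: ['valley', 'they', 'open'] (min_width=16, slack=1)
Line 5: ['sky', 'do', 'curtain'] (min_width=14, slack=3)
Line 6: ['banana', 'storm'] (min_width=12, slack=5)

Answer: 1 1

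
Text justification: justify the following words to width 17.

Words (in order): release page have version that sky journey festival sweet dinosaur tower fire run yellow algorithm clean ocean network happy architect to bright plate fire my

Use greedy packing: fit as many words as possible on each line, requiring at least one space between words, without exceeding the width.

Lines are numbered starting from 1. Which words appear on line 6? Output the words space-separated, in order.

Answer: yellow algorithm

Derivation:
Line 1: ['release', 'page', 'have'] (min_width=17, slack=0)
Line 2: ['version', 'that', 'sky'] (min_width=16, slack=1)
Line 3: ['journey', 'festival'] (min_width=16, slack=1)
Line 4: ['sweet', 'dinosaur'] (min_width=14, slack=3)
Line 5: ['tower', 'fire', 'run'] (min_width=14, slack=3)
Line 6: ['yellow', 'algorithm'] (min_width=16, slack=1)
Line 7: ['clean', 'ocean'] (min_width=11, slack=6)
Line 8: ['network', 'happy'] (min_width=13, slack=4)
Line 9: ['architect', 'to'] (min_width=12, slack=5)
Line 10: ['bright', 'plate', 'fire'] (min_width=17, slack=0)
Line 11: ['my'] (min_width=2, slack=15)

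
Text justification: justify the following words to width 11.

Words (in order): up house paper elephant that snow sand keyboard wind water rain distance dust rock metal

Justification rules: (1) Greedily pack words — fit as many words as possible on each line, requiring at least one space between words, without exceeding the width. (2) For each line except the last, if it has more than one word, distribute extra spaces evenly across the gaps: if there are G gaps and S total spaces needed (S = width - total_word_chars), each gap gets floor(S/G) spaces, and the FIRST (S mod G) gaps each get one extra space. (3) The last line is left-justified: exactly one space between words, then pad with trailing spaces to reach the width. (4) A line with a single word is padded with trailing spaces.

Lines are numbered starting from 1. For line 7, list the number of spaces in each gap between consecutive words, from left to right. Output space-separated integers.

Answer: 2

Derivation:
Line 1: ['up', 'house'] (min_width=8, slack=3)
Line 2: ['paper'] (min_width=5, slack=6)
Line 3: ['elephant'] (min_width=8, slack=3)
Line 4: ['that', 'snow'] (min_width=9, slack=2)
Line 5: ['sand'] (min_width=4, slack=7)
Line 6: ['keyboard'] (min_width=8, slack=3)
Line 7: ['wind', 'water'] (min_width=10, slack=1)
Line 8: ['rain'] (min_width=4, slack=7)
Line 9: ['distance'] (min_width=8, slack=3)
Line 10: ['dust', 'rock'] (min_width=9, slack=2)
Line 11: ['metal'] (min_width=5, slack=6)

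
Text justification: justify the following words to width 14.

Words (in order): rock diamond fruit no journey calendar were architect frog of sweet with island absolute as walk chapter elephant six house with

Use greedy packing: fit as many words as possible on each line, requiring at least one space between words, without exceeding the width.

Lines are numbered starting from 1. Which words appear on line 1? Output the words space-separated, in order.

Answer: rock diamond

Derivation:
Line 1: ['rock', 'diamond'] (min_width=12, slack=2)
Line 2: ['fruit', 'no'] (min_width=8, slack=6)
Line 3: ['journey'] (min_width=7, slack=7)
Line 4: ['calendar', 'were'] (min_width=13, slack=1)
Line 5: ['architect', 'frog'] (min_width=14, slack=0)
Line 6: ['of', 'sweet', 'with'] (min_width=13, slack=1)
Line 7: ['island'] (min_width=6, slack=8)
Line 8: ['absolute', 'as'] (min_width=11, slack=3)
Line 9: ['walk', 'chapter'] (min_width=12, slack=2)
Line 10: ['elephant', 'six'] (min_width=12, slack=2)
Line 11: ['house', 'with'] (min_width=10, slack=4)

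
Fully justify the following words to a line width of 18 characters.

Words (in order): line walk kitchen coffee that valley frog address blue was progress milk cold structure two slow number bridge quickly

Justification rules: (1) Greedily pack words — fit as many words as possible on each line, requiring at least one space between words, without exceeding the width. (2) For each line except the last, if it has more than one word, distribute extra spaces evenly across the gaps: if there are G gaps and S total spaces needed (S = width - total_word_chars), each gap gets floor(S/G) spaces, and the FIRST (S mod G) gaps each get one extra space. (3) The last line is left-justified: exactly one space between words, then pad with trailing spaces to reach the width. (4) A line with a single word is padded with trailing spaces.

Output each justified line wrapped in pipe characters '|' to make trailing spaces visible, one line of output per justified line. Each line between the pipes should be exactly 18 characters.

Line 1: ['line', 'walk', 'kitchen'] (min_width=17, slack=1)
Line 2: ['coffee', 'that', 'valley'] (min_width=18, slack=0)
Line 3: ['frog', 'address', 'blue'] (min_width=17, slack=1)
Line 4: ['was', 'progress', 'milk'] (min_width=17, slack=1)
Line 5: ['cold', 'structure', 'two'] (min_width=18, slack=0)
Line 6: ['slow', 'number', 'bridge'] (min_width=18, slack=0)
Line 7: ['quickly'] (min_width=7, slack=11)

Answer: |line  walk kitchen|
|coffee that valley|
|frog  address blue|
|was  progress milk|
|cold structure two|
|slow number bridge|
|quickly           |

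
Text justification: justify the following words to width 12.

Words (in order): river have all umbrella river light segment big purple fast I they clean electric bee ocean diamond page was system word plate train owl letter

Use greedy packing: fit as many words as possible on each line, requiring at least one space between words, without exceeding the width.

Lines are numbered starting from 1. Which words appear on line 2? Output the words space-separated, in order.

Answer: all umbrella

Derivation:
Line 1: ['river', 'have'] (min_width=10, slack=2)
Line 2: ['all', 'umbrella'] (min_width=12, slack=0)
Line 3: ['river', 'light'] (min_width=11, slack=1)
Line 4: ['segment', 'big'] (min_width=11, slack=1)
Line 5: ['purple', 'fast'] (min_width=11, slack=1)
Line 6: ['I', 'they', 'clean'] (min_width=12, slack=0)
Line 7: ['electric', 'bee'] (min_width=12, slack=0)
Line 8: ['ocean'] (min_width=5, slack=7)
Line 9: ['diamond', 'page'] (min_width=12, slack=0)
Line 10: ['was', 'system'] (min_width=10, slack=2)
Line 11: ['word', 'plate'] (min_width=10, slack=2)
Line 12: ['train', 'owl'] (min_width=9, slack=3)
Line 13: ['letter'] (min_width=6, slack=6)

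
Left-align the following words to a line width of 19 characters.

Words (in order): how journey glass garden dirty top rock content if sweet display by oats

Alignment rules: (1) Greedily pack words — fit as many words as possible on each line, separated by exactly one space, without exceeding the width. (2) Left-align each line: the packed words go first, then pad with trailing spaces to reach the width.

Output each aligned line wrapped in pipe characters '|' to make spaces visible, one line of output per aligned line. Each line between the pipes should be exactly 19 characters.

Line 1: ['how', 'journey', 'glass'] (min_width=17, slack=2)
Line 2: ['garden', 'dirty', 'top'] (min_width=16, slack=3)
Line 3: ['rock', 'content', 'if'] (min_width=15, slack=4)
Line 4: ['sweet', 'display', 'by'] (min_width=16, slack=3)
Line 5: ['oats'] (min_width=4, slack=15)

Answer: |how journey glass  |
|garden dirty top   |
|rock content if    |
|sweet display by   |
|oats               |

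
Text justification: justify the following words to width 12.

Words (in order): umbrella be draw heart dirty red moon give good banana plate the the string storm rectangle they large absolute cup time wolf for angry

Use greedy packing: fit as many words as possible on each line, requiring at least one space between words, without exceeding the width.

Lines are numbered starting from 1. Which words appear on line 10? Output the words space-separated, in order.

Line 1: ['umbrella', 'be'] (min_width=11, slack=1)
Line 2: ['draw', 'heart'] (min_width=10, slack=2)
Line 3: ['dirty', 'red'] (min_width=9, slack=3)
Line 4: ['moon', 'give'] (min_width=9, slack=3)
Line 5: ['good', 'banana'] (min_width=11, slack=1)
Line 6: ['plate', 'the'] (min_width=9, slack=3)
Line 7: ['the', 'string'] (min_width=10, slack=2)
Line 8: ['storm'] (min_width=5, slack=7)
Line 9: ['rectangle'] (min_width=9, slack=3)
Line 10: ['they', 'large'] (min_width=10, slack=2)
Line 11: ['absolute', 'cup'] (min_width=12, slack=0)
Line 12: ['time', 'wolf'] (min_width=9, slack=3)
Line 13: ['for', 'angry'] (min_width=9, slack=3)

Answer: they large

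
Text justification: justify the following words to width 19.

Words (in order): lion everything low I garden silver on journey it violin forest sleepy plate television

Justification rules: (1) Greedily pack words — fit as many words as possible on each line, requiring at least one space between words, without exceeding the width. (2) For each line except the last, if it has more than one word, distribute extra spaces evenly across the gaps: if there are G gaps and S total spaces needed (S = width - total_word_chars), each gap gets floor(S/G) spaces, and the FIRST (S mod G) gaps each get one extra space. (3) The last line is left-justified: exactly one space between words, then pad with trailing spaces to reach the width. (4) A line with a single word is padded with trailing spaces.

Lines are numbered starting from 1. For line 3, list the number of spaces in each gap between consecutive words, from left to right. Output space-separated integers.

Answer: 2 2

Derivation:
Line 1: ['lion', 'everything', 'low'] (min_width=19, slack=0)
Line 2: ['I', 'garden', 'silver', 'on'] (min_width=18, slack=1)
Line 3: ['journey', 'it', 'violin'] (min_width=17, slack=2)
Line 4: ['forest', 'sleepy', 'plate'] (min_width=19, slack=0)
Line 5: ['television'] (min_width=10, slack=9)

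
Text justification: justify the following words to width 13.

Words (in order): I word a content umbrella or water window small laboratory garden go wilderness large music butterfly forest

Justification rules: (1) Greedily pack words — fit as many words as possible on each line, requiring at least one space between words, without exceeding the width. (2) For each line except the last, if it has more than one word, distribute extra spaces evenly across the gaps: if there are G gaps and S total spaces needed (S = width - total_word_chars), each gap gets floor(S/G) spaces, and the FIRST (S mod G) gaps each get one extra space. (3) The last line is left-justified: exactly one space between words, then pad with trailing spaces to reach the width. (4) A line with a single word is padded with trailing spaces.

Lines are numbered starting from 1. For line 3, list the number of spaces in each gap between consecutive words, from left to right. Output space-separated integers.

Line 1: ['I', 'word', 'a'] (min_width=8, slack=5)
Line 2: ['content'] (min_width=7, slack=6)
Line 3: ['umbrella', 'or'] (min_width=11, slack=2)
Line 4: ['water', 'window'] (min_width=12, slack=1)
Line 5: ['small'] (min_width=5, slack=8)
Line 6: ['laboratory'] (min_width=10, slack=3)
Line 7: ['garden', 'go'] (min_width=9, slack=4)
Line 8: ['wilderness'] (min_width=10, slack=3)
Line 9: ['large', 'music'] (min_width=11, slack=2)
Line 10: ['butterfly'] (min_width=9, slack=4)
Line 11: ['forest'] (min_width=6, slack=7)

Answer: 3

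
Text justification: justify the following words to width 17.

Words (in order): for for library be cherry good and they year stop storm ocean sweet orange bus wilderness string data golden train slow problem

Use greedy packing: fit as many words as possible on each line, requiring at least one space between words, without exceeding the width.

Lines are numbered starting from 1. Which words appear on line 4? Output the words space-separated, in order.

Answer: stop storm ocean

Derivation:
Line 1: ['for', 'for', 'library'] (min_width=15, slack=2)
Line 2: ['be', 'cherry', 'good'] (min_width=14, slack=3)
Line 3: ['and', 'they', 'year'] (min_width=13, slack=4)
Line 4: ['stop', 'storm', 'ocean'] (min_width=16, slack=1)
Line 5: ['sweet', 'orange', 'bus'] (min_width=16, slack=1)
Line 6: ['wilderness', 'string'] (min_width=17, slack=0)
Line 7: ['data', 'golden', 'train'] (min_width=17, slack=0)
Line 8: ['slow', 'problem'] (min_width=12, slack=5)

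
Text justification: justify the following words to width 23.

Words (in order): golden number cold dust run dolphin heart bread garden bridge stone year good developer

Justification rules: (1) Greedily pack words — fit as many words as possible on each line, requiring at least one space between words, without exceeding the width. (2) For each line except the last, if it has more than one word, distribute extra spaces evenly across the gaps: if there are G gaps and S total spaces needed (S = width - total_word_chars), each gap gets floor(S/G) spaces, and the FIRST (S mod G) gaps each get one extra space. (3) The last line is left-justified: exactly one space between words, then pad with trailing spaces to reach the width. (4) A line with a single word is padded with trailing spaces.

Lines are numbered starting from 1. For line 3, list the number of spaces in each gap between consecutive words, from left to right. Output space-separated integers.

Line 1: ['golden', 'number', 'cold', 'dust'] (min_width=23, slack=0)
Line 2: ['run', 'dolphin', 'heart', 'bread'] (min_width=23, slack=0)
Line 3: ['garden', 'bridge', 'stone'] (min_width=19, slack=4)
Line 4: ['year', 'good', 'developer'] (min_width=19, slack=4)

Answer: 3 3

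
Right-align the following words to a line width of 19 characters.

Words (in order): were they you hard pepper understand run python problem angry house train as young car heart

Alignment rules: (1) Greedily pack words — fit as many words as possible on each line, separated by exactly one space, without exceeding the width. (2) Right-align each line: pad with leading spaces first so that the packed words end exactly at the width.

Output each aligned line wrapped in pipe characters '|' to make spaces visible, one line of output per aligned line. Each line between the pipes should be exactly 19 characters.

Answer: | were they you hard|
|  pepper understand|
| run python problem|
|  angry house train|
| as young car heart|

Derivation:
Line 1: ['were', 'they', 'you', 'hard'] (min_width=18, slack=1)
Line 2: ['pepper', 'understand'] (min_width=17, slack=2)
Line 3: ['run', 'python', 'problem'] (min_width=18, slack=1)
Line 4: ['angry', 'house', 'train'] (min_width=17, slack=2)
Line 5: ['as', 'young', 'car', 'heart'] (min_width=18, slack=1)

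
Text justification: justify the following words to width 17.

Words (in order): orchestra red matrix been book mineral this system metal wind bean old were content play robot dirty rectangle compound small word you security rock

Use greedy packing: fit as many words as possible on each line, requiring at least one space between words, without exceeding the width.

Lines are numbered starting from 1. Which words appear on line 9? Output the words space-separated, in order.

Answer: compound small

Derivation:
Line 1: ['orchestra', 'red'] (min_width=13, slack=4)
Line 2: ['matrix', 'been', 'book'] (min_width=16, slack=1)
Line 3: ['mineral', 'this'] (min_width=12, slack=5)
Line 4: ['system', 'metal', 'wind'] (min_width=17, slack=0)
Line 5: ['bean', 'old', 'were'] (min_width=13, slack=4)
Line 6: ['content', 'play'] (min_width=12, slack=5)
Line 7: ['robot', 'dirty'] (min_width=11, slack=6)
Line 8: ['rectangle'] (min_width=9, slack=8)
Line 9: ['compound', 'small'] (min_width=14, slack=3)
Line 10: ['word', 'you', 'security'] (min_width=17, slack=0)
Line 11: ['rock'] (min_width=4, slack=13)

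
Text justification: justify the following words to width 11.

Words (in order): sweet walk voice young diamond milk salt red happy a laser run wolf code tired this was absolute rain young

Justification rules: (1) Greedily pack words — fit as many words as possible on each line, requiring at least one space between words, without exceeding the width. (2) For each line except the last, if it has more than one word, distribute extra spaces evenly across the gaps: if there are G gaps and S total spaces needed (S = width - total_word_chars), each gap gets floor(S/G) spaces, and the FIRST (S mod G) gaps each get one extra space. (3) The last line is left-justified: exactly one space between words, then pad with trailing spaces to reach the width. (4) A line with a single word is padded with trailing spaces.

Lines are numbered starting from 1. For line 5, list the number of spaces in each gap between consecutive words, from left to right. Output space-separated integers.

Line 1: ['sweet', 'walk'] (min_width=10, slack=1)
Line 2: ['voice', 'young'] (min_width=11, slack=0)
Line 3: ['diamond'] (min_width=7, slack=4)
Line 4: ['milk', 'salt'] (min_width=9, slack=2)
Line 5: ['red', 'happy', 'a'] (min_width=11, slack=0)
Line 6: ['laser', 'run'] (min_width=9, slack=2)
Line 7: ['wolf', 'code'] (min_width=9, slack=2)
Line 8: ['tired', 'this'] (min_width=10, slack=1)
Line 9: ['was'] (min_width=3, slack=8)
Line 10: ['absolute'] (min_width=8, slack=3)
Line 11: ['rain', 'young'] (min_width=10, slack=1)

Answer: 1 1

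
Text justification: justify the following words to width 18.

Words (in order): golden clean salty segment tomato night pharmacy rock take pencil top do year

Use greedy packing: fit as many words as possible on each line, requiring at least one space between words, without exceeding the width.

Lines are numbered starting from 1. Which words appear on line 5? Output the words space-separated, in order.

Line 1: ['golden', 'clean', 'salty'] (min_width=18, slack=0)
Line 2: ['segment', 'tomato'] (min_width=14, slack=4)
Line 3: ['night', 'pharmacy'] (min_width=14, slack=4)
Line 4: ['rock', 'take', 'pencil'] (min_width=16, slack=2)
Line 5: ['top', 'do', 'year'] (min_width=11, slack=7)

Answer: top do year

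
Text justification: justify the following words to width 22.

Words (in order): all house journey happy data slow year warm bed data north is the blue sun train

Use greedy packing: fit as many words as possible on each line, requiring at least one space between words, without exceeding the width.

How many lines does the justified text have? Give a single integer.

Answer: 4

Derivation:
Line 1: ['all', 'house', 'journey'] (min_width=17, slack=5)
Line 2: ['happy', 'data', 'slow', 'year'] (min_width=20, slack=2)
Line 3: ['warm', 'bed', 'data', 'north', 'is'] (min_width=22, slack=0)
Line 4: ['the', 'blue', 'sun', 'train'] (min_width=18, slack=4)
Total lines: 4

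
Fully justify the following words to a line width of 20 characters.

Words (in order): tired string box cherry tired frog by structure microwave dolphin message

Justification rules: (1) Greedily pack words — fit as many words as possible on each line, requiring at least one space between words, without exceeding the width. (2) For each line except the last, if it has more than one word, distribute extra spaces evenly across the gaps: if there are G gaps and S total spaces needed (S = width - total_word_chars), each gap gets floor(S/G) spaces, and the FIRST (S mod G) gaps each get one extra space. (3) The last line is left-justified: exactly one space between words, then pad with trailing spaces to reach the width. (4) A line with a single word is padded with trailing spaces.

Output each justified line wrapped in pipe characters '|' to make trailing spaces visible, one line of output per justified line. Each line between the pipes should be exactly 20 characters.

Answer: |tired   string   box|
|cherry tired frog by|
|structure  microwave|
|dolphin message     |

Derivation:
Line 1: ['tired', 'string', 'box'] (min_width=16, slack=4)
Line 2: ['cherry', 'tired', 'frog', 'by'] (min_width=20, slack=0)
Line 3: ['structure', 'microwave'] (min_width=19, slack=1)
Line 4: ['dolphin', 'message'] (min_width=15, slack=5)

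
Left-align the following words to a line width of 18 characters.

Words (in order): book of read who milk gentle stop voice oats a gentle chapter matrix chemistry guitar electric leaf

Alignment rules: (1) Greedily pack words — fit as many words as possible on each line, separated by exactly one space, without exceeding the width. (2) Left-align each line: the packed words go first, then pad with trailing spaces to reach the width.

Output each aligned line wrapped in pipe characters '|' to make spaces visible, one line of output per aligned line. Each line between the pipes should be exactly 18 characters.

Line 1: ['book', 'of', 'read', 'who'] (min_width=16, slack=2)
Line 2: ['milk', 'gentle', 'stop'] (min_width=16, slack=2)
Line 3: ['voice', 'oats', 'a'] (min_width=12, slack=6)
Line 4: ['gentle', 'chapter'] (min_width=14, slack=4)
Line 5: ['matrix', 'chemistry'] (min_width=16, slack=2)
Line 6: ['guitar', 'electric'] (min_width=15, slack=3)
Line 7: ['leaf'] (min_width=4, slack=14)

Answer: |book of read who  |
|milk gentle stop  |
|voice oats a      |
|gentle chapter    |
|matrix chemistry  |
|guitar electric   |
|leaf              |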